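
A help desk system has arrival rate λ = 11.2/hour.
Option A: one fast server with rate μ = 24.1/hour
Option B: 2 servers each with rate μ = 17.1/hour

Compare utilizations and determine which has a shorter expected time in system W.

Option A: single server μ = 24.1 (M/M/1)
  ρ_A = 11.2/24.1 = 0.4647
  W_A = 1/(μ-λ) = 1/(24.1-11.2) = 1/12.90 = 0.07752

Option B: 2 servers μ = 17.1 (M/M/2)
  ρ_B = λ/(cμ) = 11.2/(2×17.1) = 0.3275
  Offered load a = λ/μ = cρ = 11.2/17.1 = 0.6550
  P₀ = [ Σₙ₌₀^1 aⁿ/n! + a^2/(2!(1-ρ)) ]⁻¹
  Σ = a^0/0! + a^1/1! = 1.0000 + 0.6550 = 1.6550
  a^2/(2!(1-ρ)) = 0.42899/(2 × 0.67251) = 0.3189
  P₀ = 1/(1.6550 + 0.3189) = 0.5066
  Lq = P₀·a^2·ρ / (2!(1-ρ)²) = 0.5066 × 0.4290 × 0.3275 / (2 × 0.4523) = 0.07868
  Wq_B = Lq/λ = 0.07868/11.2 = 0.007025
  W_B = Wq_B + 1/μ = 0.007025 + 0.05848 = 0.06550

Since W_B = 0.06550 < W_A = 0.07752, Option B (multiple servers) has the shorter time in system.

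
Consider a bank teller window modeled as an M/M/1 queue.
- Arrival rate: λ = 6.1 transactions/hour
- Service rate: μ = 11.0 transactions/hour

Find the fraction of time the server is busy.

Server utilization: ρ = λ/μ
ρ = 6.1/11.0 = 0.5545
The server is busy 55.45% of the time.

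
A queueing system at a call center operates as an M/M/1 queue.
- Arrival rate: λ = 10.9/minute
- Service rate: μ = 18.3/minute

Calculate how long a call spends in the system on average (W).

First, compute utilization: ρ = λ/μ = 10.9/18.3 = 0.5956
For M/M/1: W = 1/(μ-λ)
W = 1/(18.3-10.9) = 1/7.40
W = 0.1351 minutes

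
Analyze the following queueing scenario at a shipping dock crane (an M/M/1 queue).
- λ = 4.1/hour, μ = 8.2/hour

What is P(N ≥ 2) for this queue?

ρ = λ/μ = 4.1/8.2 = 0.5000
P(N ≥ n) = ρⁿ
P(N ≥ 2) = 0.5000^2
P(N ≥ 2) = 0.2500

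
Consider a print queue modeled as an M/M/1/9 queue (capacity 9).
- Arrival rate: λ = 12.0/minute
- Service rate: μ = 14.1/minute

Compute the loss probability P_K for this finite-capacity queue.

ρ = λ/μ = 12.0/14.1 = 0.85106
P₀ = (1-ρ)/(1-ρ^(K+1)) = (1-0.85106)/(1-0.85106^10) = 0.1489/0.8007 = 0.1860
P_K = P₀×ρ^K = 0.18602 × 0.85106^9 = 0.18602 × 0.23423 = 0.04357
Blocking probability = 4.36%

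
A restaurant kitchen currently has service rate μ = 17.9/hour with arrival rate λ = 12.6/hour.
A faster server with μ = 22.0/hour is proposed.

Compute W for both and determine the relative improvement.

System 1: ρ₁ = 12.6/17.9 = 0.7039, W₁ = 1/(17.9-12.6) = 0.18868
System 2: ρ₂ = 12.6/22.0 = 0.5727, W₂ = 1/(22.0-12.6) = 0.10638
Improvement: (W₁-W₂)/W₁ = (0.18868-0.10638)/0.18868 = 43.62%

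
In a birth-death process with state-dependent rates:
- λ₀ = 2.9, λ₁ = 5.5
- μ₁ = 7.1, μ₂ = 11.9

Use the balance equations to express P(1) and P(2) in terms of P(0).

Balance equations:
State 0: λ₀P₀ = μ₁P₁ → P₁ = (λ₀/μ₁)P₀ = (2.9/7.1)P₀ = 0.4085P₀
State 1: P₂ = (λ₀λ₁)/(μ₁μ₂)P₀ = (2.9×5.5)/(7.1×11.9)P₀ = 0.1888P₀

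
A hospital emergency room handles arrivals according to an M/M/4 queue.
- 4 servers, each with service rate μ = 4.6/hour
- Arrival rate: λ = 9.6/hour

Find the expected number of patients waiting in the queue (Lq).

Traffic intensity: ρ = λ/(cμ) = 9.6/(4×4.6) = 0.5217
Since ρ = 0.5217 < 1, system is stable.
Offered load a = λ/μ = cρ = 9.6/4.6 = 2.0870
P₀ = [ Σₙ₌₀^3 aⁿ/n! + a^4/(4!(1-ρ)) ]⁻¹
Σ = a^0/0! + a^1/1! + a^2/2! + a^3/3! = 1.0000 + 2.0870 + 2.1777 + 1.5149 = 6.7796
a^4/(4!(1-ρ)) = 18.9694/(24 × 0.47826) = 1.6526
P₀ = 1/(6.7796 + 1.6526) = 0.1186
Lq = P₀·a^4·ρ / (4!(1-ρ)²) = 0.1186 × 18.9694 × 0.5217 / (24 × 0.2287) = 0.2138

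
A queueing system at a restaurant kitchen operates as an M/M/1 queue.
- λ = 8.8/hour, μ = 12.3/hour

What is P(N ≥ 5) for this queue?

ρ = λ/μ = 8.8/12.3 = 0.71545
P(N ≥ n) = ρⁿ
P(N ≥ 5) = 0.71545^5
P(N ≥ 5) = 0.1875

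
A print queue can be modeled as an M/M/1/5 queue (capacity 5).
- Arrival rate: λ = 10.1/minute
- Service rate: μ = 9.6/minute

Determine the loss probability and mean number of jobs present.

ρ = λ/μ = 10.1/9.6 = 1.0521
P₀ = (1-ρ)/(1-ρ^(K+1)) = (1-1.0521)/(1-1.0521^6) = -0.05210/-0.3563 = 0.1462
P_K = P₀×ρ^K = 0.1462 × 1.0521^5 = 0.1462 × 1.2891 = 0.1885
Blocking probability P_5 = 0.1885 (18.85%)
L = ρ[1 - (K+1)ρ^K + Kρ^(K+1)] / [(1-ρ)(1-ρ^(K+1))]
L = 1.0521 × (1 - 6×1.2890955 + 5×1.3562574) / ((1 - 1.0521) × (1 - 1.3562574)) = 2.6479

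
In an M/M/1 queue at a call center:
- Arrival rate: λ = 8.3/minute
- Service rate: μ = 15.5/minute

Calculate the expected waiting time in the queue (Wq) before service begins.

First, compute utilization: ρ = λ/μ = 8.3/15.5 = 0.5355
For M/M/1: Wq = λ/(μ(μ-λ))
Wq = 8.3/(15.5 × (15.5-8.3))
Wq = 8.3/(15.5 × 7.20)
Wq = 0.07437 minutes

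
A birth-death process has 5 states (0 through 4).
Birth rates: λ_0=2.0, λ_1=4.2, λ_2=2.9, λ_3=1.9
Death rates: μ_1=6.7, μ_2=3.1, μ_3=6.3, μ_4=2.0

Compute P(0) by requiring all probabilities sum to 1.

Ratios P(n)/P(0) = (λ₀···λₙ₋₁)/(μ₁···μₙ):
P(1)/P(0) = (2.0)/(6.7) = 0.2985
P(2)/P(0) = (2.0×4.2)/(6.7×3.1) = 0.4044
P(3)/P(0) = (2.0×4.2×2.9)/(6.7×3.1×6.3) = 0.1862
P(4)/P(0) = (2.0×4.2×2.9×1.9)/(6.7×3.1×6.3×2.0) = 0.1769

Normalization: ∑ P(n) = 1
P(0) × (1.0000 + 0.2985 + 0.4044 + 0.1862 + 0.1769) = 1
P(0) × 2.0660 = 1
P(0) = 1/2.0660 = 0.4840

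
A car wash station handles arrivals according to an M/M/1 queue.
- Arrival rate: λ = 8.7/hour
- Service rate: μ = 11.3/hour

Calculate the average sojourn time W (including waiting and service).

First, compute utilization: ρ = λ/μ = 8.7/11.3 = 0.7699
For M/M/1: W = 1/(μ-λ)
W = 1/(11.3-8.7) = 1/2.60
W = 0.3846 hours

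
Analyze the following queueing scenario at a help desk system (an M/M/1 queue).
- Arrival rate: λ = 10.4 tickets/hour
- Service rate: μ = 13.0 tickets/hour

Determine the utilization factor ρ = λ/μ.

Server utilization: ρ = λ/μ
ρ = 10.4/13.0 = 0.8000
The server is busy 80.00% of the time.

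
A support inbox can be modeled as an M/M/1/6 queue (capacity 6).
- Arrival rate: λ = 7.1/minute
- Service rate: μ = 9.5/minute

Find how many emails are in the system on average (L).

ρ = λ/μ = 7.1/9.5 = 0.74737
P₀ = (1-ρ)/(1-ρ^(K+1)) = (1-0.74737)/(1-0.74737^7) = 0.25263/0.86976 = 0.2905
P_K = P₀×ρ^K = 0.29046 × 0.74737^6 = 0.29046 × 0.17427 = 0.05062
L = ρ[1 - (K+1)ρ^K + Kρ^(K+1)] / [(1-ρ)(1-ρ^(K+1))]
L = 0.74737 × (1 - 7×0.174267 + 6×0.130242) / ((1 - 0.74737) × (1 - 0.130242)) = 1.9101 emails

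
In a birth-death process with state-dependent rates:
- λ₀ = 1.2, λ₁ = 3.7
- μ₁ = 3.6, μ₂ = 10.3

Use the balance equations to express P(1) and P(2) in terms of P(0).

Balance equations:
State 0: λ₀P₀ = μ₁P₁ → P₁ = (λ₀/μ₁)P₀ = (1.2/3.6)P₀ = 0.3333P₀
State 1: P₂ = (λ₀λ₁)/(μ₁μ₂)P₀ = (1.2×3.7)/(3.6×10.3)P₀ = 0.1197P₀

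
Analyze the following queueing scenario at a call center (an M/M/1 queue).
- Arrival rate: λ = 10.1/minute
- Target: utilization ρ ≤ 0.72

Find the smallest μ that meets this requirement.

ρ = λ/μ, so μ = λ/ρ
μ ≥ 10.1/0.72 = 14.0278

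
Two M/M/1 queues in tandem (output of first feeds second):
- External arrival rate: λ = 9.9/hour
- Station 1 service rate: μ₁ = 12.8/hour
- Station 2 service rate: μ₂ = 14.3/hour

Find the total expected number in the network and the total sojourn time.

By Jackson's theorem, each station behaves as independent M/M/1.
Station 1: ρ₁ = 9.9/12.8 = 0.7734, L₁ = ρ₁/(1-ρ₁) = λ/(μ₁-λ) = 9.9/2.90 = 3.4138
Station 2: ρ₂ = 9.9/14.3 = 0.6923, L₂ = ρ₂/(1-ρ₂) = λ/(μ₂-λ) = 9.9/4.40 = 2.2500
Total: L = L₁ + L₂ = 3.4138 + 2.2500 = 5.6638
W = L/λ = 5.6638/9.9 = 0.5721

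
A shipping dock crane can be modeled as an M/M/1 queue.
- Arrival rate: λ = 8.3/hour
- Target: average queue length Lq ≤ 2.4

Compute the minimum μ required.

For M/M/1: Lq = λ²/(μ(μ-λ))
Need Lq ≤ 2.4, i.e. μ(μ-λ) ≥ λ²/2.4
μ² - 8.3μ - 68.89/2.4 ≥ 0  →  μ² - 8.3μ - 28.70417 ≥ 0
Quadratic formula (positive root): μ = [λ + √(λ² + 4×28.70417)]/2
Discriminant: 68.89 + 4×28.70417 = 183.7067, √183.7067 = 13.5538
μ ≥ (8.3 + 13.5538)/2 = 10.9269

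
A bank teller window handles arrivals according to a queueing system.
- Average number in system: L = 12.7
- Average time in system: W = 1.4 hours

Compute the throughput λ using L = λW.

Little's Law: L = λW, so λ = L/W
λ = 12.7/1.4 = 9.0714 transactions/hour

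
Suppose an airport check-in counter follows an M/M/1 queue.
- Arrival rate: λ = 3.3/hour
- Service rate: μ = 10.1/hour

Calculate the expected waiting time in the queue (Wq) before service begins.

First, compute utilization: ρ = λ/μ = 3.3/10.1 = 0.3267
For M/M/1: Wq = λ/(μ(μ-λ))
Wq = 3.3/(10.1 × (10.1-3.3))
Wq = 3.3/(10.1 × 6.80)
Wq = 0.04805 hours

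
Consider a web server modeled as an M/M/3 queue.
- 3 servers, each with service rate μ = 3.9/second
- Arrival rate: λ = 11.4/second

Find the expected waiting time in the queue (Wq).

Traffic intensity: ρ = λ/(cμ) = 11.4/(3×3.9) = 0.9744
Since ρ = 0.9744 < 1, system is stable.
Offered load a = λ/μ = cρ = 11.4/3.9 = 2.9231
P₀ = [ Σₙ₌₀^2 aⁿ/n! + a^3/(3!(1-ρ)) ]⁻¹
Σ = a^0/0! + a^1/1! + a^2/2! = 1.0000 + 2.9231 + 4.2722 = 8.1953
a^3/(3!(1-ρ)) = 24.97588/(6 × 0.02564103) = 162.3432
P₀ = 1/(8.1953 + 162.3432) = 0.005864
Lq = P₀·a^3·ρ / (3!(1-ρ)²) = 0.00586378 × 24.9759 × 0.974359 / (6 × 0.000657462) = 36.1739
Wq = Lq/λ = 36.1739/11.4 = 3.1731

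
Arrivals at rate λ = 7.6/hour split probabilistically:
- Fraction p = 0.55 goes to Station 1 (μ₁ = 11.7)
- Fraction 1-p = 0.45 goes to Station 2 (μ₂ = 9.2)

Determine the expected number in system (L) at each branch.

Effective rates: λ₁ = 7.6×0.55 = 4.18, λ₂ = 7.6×0.45 = 3.42
Station 1: ρ₁ = 4.18/11.7 = 0.3573, L₁ = ρ₁/(1-ρ₁) = 0.3573/(1-0.3573) = 0.5559
Station 2: ρ₂ = 3.42/9.2 = 0.37174, L₂ = ρ₂/(1-ρ₂) = 0.37174/(1-0.37174) = 0.5917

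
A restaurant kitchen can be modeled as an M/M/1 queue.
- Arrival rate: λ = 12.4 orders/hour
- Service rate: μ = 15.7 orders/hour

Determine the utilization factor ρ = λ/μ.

Server utilization: ρ = λ/μ
ρ = 12.4/15.7 = 0.7898
The server is busy 78.98% of the time.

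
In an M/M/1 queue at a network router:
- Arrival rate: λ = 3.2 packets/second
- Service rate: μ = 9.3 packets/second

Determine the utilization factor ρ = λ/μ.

Server utilization: ρ = λ/μ
ρ = 3.2/9.3 = 0.3441
The server is busy 34.41% of the time.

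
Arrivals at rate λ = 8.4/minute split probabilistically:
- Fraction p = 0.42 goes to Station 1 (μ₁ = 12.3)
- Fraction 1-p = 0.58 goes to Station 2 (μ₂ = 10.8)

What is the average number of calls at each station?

Effective rates: λ₁ = 8.4×0.42 = 3.528, λ₂ = 8.4×0.58 = 4.872
Station 1: ρ₁ = 3.528/12.3 = 0.28683, L₁ = ρ₁/(1-ρ₁) = 0.28683/(1-0.28683) = 0.4022
Station 2: ρ₂ = 4.872/10.8 = 0.45111, L₂ = ρ₂/(1-ρ₂) = 0.45111/(1-0.45111) = 0.8219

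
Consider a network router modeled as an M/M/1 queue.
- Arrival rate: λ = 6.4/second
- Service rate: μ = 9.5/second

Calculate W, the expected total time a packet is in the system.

First, compute utilization: ρ = λ/μ = 6.4/9.5 = 0.6737
For M/M/1: W = 1/(μ-λ)
W = 1/(9.5-6.4) = 1/3.10
W = 0.3226 seconds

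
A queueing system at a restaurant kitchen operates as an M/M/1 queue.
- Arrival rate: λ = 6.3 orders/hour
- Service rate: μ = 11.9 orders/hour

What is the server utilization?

Server utilization: ρ = λ/μ
ρ = 6.3/11.9 = 0.5294
The server is busy 52.94% of the time.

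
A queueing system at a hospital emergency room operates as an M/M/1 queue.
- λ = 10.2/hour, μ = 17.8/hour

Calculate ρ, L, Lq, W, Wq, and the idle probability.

Step 1: ρ = λ/μ = 10.2/17.8 = 0.5730
Step 2: L = λ/(μ-λ) = 10.2/7.60 = 1.3421
Step 3: Lq = λ²/(μ(μ-λ)) = 104.04/(17.8×7.60) = 0.7691
Step 4: W = 1/(μ-λ) = 1/7.60 = 0.13158
Step 5: Wq = λ/(μ(μ-λ)) = 10.2/(17.8×7.60) = 0.07540
Step 6: P(0) = 1-ρ = 0.4270
Verify: L = λW = 10.2×0.13158 = 1.3421 ✔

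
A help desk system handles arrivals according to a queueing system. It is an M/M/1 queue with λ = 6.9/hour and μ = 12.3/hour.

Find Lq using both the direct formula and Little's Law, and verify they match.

Method 1 (direct): Lq = λ²/(μ(μ-λ)) = 47.61/(12.3 × 5.40) = 0.7168

Method 2 (Little's Law):
W = 1/(μ-λ) = 1/5.40 = 0.185185
Wq = W - 1/μ = 0.185185 - 0.0813008 = 0.10388
Lq = λWq = 6.9 × 0.10388 = 0.7168 ✔ (matches Method 1)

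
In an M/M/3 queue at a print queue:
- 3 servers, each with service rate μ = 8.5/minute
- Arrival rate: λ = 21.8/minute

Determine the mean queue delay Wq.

Traffic intensity: ρ = λ/(cμ) = 21.8/(3×8.5) = 0.8549
Since ρ = 0.8549 < 1, system is stable.
Offered load a = λ/μ = cρ = 21.8/8.5 = 2.5647
P₀ = [ Σₙ₌₀^2 aⁿ/n! + a^3/(3!(1-ρ)) ]⁻¹
Σ = a^0/0! + a^1/1! + a^2/2! = 1.0000 + 2.5647 + 3.2889 = 6.8536
a^3/(3!(1-ρ)) = 16.8699/(6 × 0.145098) = 19.3776
P₀ = 1/(6.8536 + 19.3776) = 0.03812
Lq = P₀·a^3·ρ / (3!(1-ρ)²) = 0.0381226 × 16.8699 × 0.854902 / (6 × 0.0210534) = 4.3525
Wq = Lq/λ = 4.3525/21.8 = 0.1997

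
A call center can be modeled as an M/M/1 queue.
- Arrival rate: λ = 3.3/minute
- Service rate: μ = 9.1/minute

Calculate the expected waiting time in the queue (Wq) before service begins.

First, compute utilization: ρ = λ/μ = 3.3/9.1 = 0.3626
For M/M/1: Wq = λ/(μ(μ-λ))
Wq = 3.3/(9.1 × (9.1-3.3))
Wq = 3.3/(9.1 × 5.80)
Wq = 0.06252 minutes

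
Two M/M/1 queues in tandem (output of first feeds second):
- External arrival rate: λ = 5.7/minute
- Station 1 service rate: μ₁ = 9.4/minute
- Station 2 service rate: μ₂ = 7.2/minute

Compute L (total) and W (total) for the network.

By Jackson's theorem, each station behaves as independent M/M/1.
Station 1: ρ₁ = 5.7/9.4 = 0.6064, L₁ = ρ₁/(1-ρ₁) = λ/(μ₁-λ) = 5.7/3.70 = 1.5405
Station 2: ρ₂ = 5.7/7.2 = 0.7917, L₂ = ρ₂/(1-ρ₂) = λ/(μ₂-λ) = 5.7/1.50 = 3.8000
Total: L = L₁ + L₂ = 1.5405 + 3.8000 = 5.3405
W = L/λ = 5.3405/5.7 = 0.9369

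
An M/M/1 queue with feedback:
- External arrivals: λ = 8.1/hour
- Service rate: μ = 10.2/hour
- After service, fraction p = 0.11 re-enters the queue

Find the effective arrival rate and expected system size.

Effective arrival rate: λ_eff = λ/(1-p) = 8.1/(1-0.11) = 8.1/0.89 = 9.10112
ρ = λ_eff/μ = 9.10112/10.2 = 0.892267
L = ρ/(1-ρ) = 0.892267/(1-0.892267) = 8.2822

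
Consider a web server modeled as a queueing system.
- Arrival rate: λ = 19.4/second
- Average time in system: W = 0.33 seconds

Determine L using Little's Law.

Little's Law: L = λW
L = 19.4 × 0.33 = 6.4020 requests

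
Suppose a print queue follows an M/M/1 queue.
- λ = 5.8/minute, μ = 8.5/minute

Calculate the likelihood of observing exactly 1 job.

ρ = λ/μ = 5.8/8.5 = 0.6824
P(n) = (1-ρ)ρⁿ
P(1) = (1-0.6824) × 0.6824^1
P(1) = 0.3176 × 0.6824
P(1) = 0.2167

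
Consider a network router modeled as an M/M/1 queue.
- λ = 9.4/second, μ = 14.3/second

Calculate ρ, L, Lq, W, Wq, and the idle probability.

Step 1: ρ = λ/μ = 9.4/14.3 = 0.6573
Step 2: L = λ/(μ-λ) = 9.4/4.90 = 1.9184
Step 3: Lq = λ²/(μ(μ-λ)) = 88.36/(14.3×4.90) = 1.2610
Step 4: W = 1/(μ-λ) = 1/4.90 = 0.20408
Step 5: Wq = λ/(μ(μ-λ)) = 9.4/(14.3×4.90) = 0.1342
Step 6: P(0) = 1-ρ = 0.3427
Verify: L = λW = 9.4×0.20408 = 1.9184 ✔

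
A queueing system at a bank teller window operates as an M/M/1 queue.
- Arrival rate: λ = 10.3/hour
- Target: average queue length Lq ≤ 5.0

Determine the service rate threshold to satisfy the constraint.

For M/M/1: Lq = λ²/(μ(μ-λ))
Need Lq ≤ 5.0, i.e. μ(μ-λ) ≥ λ²/5.0
μ² - 10.3μ - 106.09/5.0 ≥ 0  →  μ² - 10.3μ - 21.2180 ≥ 0
Quadratic formula (positive root): μ = [λ + √(λ² + 4×21.2180)]/2
Discriminant: 106.09 + 4×21.2180 = 190.9620, √190.9620 = 13.8189
μ ≥ (10.3 + 13.8189)/2 = 12.0595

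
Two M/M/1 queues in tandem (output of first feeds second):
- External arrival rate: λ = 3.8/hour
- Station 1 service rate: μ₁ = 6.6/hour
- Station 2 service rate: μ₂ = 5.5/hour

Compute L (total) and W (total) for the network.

By Jackson's theorem, each station behaves as independent M/M/1.
Station 1: ρ₁ = 3.8/6.6 = 0.5758, L₁ = ρ₁/(1-ρ₁) = λ/(μ₁-λ) = 3.8/2.80 = 1.3571
Station 2: ρ₂ = 3.8/5.5 = 0.6909, L₂ = ρ₂/(1-ρ₂) = λ/(μ₂-λ) = 3.8/1.70 = 2.2353
Total: L = L₁ + L₂ = 1.3571 + 2.2353 = 3.5924
W = L/λ = 3.5924/3.8 = 0.9454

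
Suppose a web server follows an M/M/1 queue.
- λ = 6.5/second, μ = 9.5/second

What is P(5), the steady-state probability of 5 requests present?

ρ = λ/μ = 6.5/9.5 = 0.6842
P(n) = (1-ρ)ρⁿ
P(5) = (1-0.6842) × 0.6842^5
P(5) = 0.31580 × 0.14994
P(5) = 0.04735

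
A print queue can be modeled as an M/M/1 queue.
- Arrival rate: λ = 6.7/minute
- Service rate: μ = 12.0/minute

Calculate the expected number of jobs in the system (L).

ρ = λ/μ = 6.7/12.0 = 0.5583
For M/M/1: L = λ/(μ-λ)
L = 6.7/(12.0-6.7) = 6.7/5.30
L = 1.2642 jobs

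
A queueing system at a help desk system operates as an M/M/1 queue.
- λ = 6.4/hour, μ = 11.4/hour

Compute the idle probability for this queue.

ρ = λ/μ = 6.4/11.4 = 0.5614
P(0) = 1 - ρ = 1 - 0.5614 = 0.4386
The server is idle 43.86% of the time.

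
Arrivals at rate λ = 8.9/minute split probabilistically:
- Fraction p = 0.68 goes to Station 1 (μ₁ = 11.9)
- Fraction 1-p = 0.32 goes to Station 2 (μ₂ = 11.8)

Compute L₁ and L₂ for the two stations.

Effective rates: λ₁ = 8.9×0.68 = 6.052, λ₂ = 8.9×0.32 = 2.848
Station 1: ρ₁ = 6.052/11.9 = 0.50857, L₁ = ρ₁/(1-ρ₁) = 0.50857/(1-0.50857) = 1.0349
Station 2: ρ₂ = 2.848/11.8 = 0.24136, L₂ = ρ₂/(1-ρ₂) = 0.24136/(1-0.24136) = 0.3181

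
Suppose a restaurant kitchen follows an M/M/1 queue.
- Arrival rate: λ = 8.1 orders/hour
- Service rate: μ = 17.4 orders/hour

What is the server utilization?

Server utilization: ρ = λ/μ
ρ = 8.1/17.4 = 0.4655
The server is busy 46.55% of the time.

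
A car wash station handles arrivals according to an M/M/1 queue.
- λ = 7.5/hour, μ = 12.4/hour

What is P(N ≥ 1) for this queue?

ρ = λ/μ = 7.5/12.4 = 0.6048
P(N ≥ n) = ρⁿ
P(N ≥ 1) = 0.6048^1
P(N ≥ 1) = 0.6048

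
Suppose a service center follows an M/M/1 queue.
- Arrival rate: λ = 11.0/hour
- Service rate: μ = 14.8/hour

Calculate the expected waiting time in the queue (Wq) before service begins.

First, compute utilization: ρ = λ/μ = 11.0/14.8 = 0.7432
For M/M/1: Wq = λ/(μ(μ-λ))
Wq = 11.0/(14.8 × (14.8-11.0))
Wq = 11.0/(14.8 × 3.80)
Wq = 0.1956 hours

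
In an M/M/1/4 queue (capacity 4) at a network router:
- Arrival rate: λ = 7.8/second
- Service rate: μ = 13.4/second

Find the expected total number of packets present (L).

ρ = λ/μ = 7.8/13.4 = 0.58209
P₀ = (1-ρ)/(1-ρ^(K+1)) = (1-0.58209)/(1-0.58209^5) = 0.4179/0.9332 = 0.4478
P_K = P₀×ρ^K = 0.4478 × 0.58209^4 = 0.4478 × 0.1148 = 0.05141
L = ρ[1 - (K+1)ρ^K + Kρ^(K+1)] / [(1-ρ)(1-ρ^(K+1))]
L = 0.58209 × (1 - 5×0.11480 + 4×0.066827) / ((1 - 0.58209) × (1 - 0.066827)) = 1.0348 packets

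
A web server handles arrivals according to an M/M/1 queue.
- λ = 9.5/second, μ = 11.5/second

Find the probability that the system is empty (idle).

ρ = λ/μ = 9.5/11.5 = 0.8261
P(0) = 1 - ρ = 1 - 0.8261 = 0.1739
The server is idle 17.39% of the time.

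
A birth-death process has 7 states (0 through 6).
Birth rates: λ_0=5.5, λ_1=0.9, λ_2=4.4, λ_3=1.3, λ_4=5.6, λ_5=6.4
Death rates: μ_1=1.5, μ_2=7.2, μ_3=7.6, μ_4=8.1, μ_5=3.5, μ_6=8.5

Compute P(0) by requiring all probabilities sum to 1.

Ratios P(n)/P(0) = (λ₀···λₙ₋₁)/(μ₁···μₙ):
P(1)/P(0) = (5.5)/(1.5) = 3.6667
P(2)/P(0) = (5.5×0.9)/(1.5×7.2) = 0.4583
P(3)/P(0) = (5.5×0.9×4.4)/(1.5×7.2×7.6) = 0.2654
P(4)/P(0) = (5.5×0.9×4.4×1.3)/(1.5×7.2×7.6×8.1) = 0.04259
P(5)/P(0) = (5.5×0.9×4.4×1.3×5.6)/(1.5×7.2×7.6×8.1×3.5) = 0.06814
P(6)/P(0) = (5.5×0.9×4.4×1.3×5.6×6.4)/(1.5×7.2×7.6×8.1×3.5×8.5) = 0.05131

Normalization: ∑ P(n) = 1
P(0) × (1.0000 + 3.6667 + 0.4583 + 0.2654 + 0.04259 + 0.06814 + 0.05131) = 1
P(0) × 5.5524 = 1
P(0) = 1/5.5524 = 0.1801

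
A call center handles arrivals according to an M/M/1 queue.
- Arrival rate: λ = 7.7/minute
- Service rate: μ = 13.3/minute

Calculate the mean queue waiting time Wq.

First, compute utilization: ρ = λ/μ = 7.7/13.3 = 0.5789
For M/M/1: Wq = λ/(μ(μ-λ))
Wq = 7.7/(13.3 × (13.3-7.7))
Wq = 7.7/(13.3 × 5.60)
Wq = 0.1034 minutes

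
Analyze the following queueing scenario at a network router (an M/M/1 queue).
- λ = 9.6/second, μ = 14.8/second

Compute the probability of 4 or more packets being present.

ρ = λ/μ = 9.6/14.8 = 0.6486
P(N ≥ n) = ρⁿ
P(N ≥ 4) = 0.6486^4
P(N ≥ 4) = 0.1770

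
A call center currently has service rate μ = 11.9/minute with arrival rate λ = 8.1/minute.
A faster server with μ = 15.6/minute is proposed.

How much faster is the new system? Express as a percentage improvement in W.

System 1: ρ₁ = 8.1/11.9 = 0.6807, W₁ = 1/(11.9-8.1) = 0.263158
System 2: ρ₂ = 8.1/15.6 = 0.5192, W₂ = 1/(15.6-8.1) = 0.133333
Improvement: (W₁-W₂)/W₁ = (0.263158-0.133333)/0.263158 = 49.33%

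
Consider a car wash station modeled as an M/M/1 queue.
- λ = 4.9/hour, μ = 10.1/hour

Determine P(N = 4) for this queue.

ρ = λ/μ = 4.9/10.1 = 0.48515
P(n) = (1-ρ)ρⁿ
P(4) = (1-0.48515) × 0.48515^4
P(4) = 0.51485 × 0.055399
P(4) = 0.02852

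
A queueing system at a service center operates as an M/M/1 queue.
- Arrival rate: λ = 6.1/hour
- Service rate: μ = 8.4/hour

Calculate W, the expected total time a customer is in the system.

First, compute utilization: ρ = λ/μ = 6.1/8.4 = 0.7262
For M/M/1: W = 1/(μ-λ)
W = 1/(8.4-6.1) = 1/2.30
W = 0.4348 hours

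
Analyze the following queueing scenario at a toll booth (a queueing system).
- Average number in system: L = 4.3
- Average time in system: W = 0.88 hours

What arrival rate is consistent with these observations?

Little's Law: L = λW, so λ = L/W
λ = 4.3/0.88 = 4.8864 vehicles/hour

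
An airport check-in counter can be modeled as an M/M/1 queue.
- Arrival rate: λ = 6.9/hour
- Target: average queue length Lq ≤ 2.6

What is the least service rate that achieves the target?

For M/M/1: Lq = λ²/(μ(μ-λ))
Need Lq ≤ 2.6, i.e. μ(μ-λ) ≥ λ²/2.6
μ² - 6.9μ - 47.61/2.6 ≥ 0  →  μ² - 6.9μ - 18.31154 ≥ 0
Quadratic formula (positive root): μ = [λ + √(λ² + 4×18.31154)]/2
Discriminant: 47.61 + 4×18.31154 = 120.8562, √120.8562 = 10.9935
μ ≥ (6.9 + 10.9935)/2 = 8.9467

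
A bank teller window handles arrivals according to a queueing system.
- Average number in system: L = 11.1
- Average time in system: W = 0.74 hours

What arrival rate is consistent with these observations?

Little's Law: L = λW, so λ = L/W
λ = 11.1/0.74 = 15.0000 transactions/hour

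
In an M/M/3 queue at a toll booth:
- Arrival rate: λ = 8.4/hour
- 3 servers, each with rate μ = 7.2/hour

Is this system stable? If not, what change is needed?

Stability requires ρ = λ/(cμ) < 1
ρ = 8.4/(3 × 7.2) = 8.4/21.60 = 0.3889
Since 0.3889 < 1, the system is STABLE.
The servers are busy 38.89% of the time.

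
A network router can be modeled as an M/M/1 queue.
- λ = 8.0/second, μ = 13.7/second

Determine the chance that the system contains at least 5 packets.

ρ = λ/μ = 8.0/13.7 = 0.58394
P(N ≥ n) = ρⁿ
P(N ≥ 5) = 0.58394^5
P(N ≥ 5) = 0.06790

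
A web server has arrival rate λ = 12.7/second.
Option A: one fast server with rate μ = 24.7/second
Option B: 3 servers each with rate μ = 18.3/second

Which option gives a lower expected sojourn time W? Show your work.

Option A: single server μ = 24.7 (M/M/1)
  ρ_A = 12.7/24.7 = 0.5142
  W_A = 1/(μ-λ) = 1/(24.7-12.7) = 1/12.00 = 0.08333

Option B: 3 servers μ = 18.3 (M/M/3)
  ρ_B = λ/(cμ) = 12.7/(3×18.3) = 0.2313
  Offered load a = λ/μ = cρ = 12.7/18.3 = 0.6940
  P₀ = [ Σₙ₌₀^2 aⁿ/n! + a^3/(3!(1-ρ)) ]⁻¹
  Σ = a^0/0! + a^1/1! + a^2/2! = 1.0000 + 0.6940 + 0.2408 = 1.9348
  a^3/(3!(1-ρ)) = 0.33424/(6 × 0.76867) = 0.07247
  P₀ = 1/(1.9348 + 0.07247) = 0.4982
  Lq = P₀·a^3·ρ / (3!(1-ρ)²) = 0.49819 × 0.33424 × 0.23133 / (6 × 0.59085) = 0.01087
  Wq_B = Lq/λ = 0.010866/12.7 = 0.0008556
  W_B = Wq_B + 1/μ = 0.0008556 + 0.05464 = 0.05550

Since W_B = 0.05550 < W_A = 0.08333, Option B (multiple servers) has the shorter time in system.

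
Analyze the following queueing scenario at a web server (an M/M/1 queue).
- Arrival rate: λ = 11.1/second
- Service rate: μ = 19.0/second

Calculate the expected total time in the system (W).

First, compute utilization: ρ = λ/μ = 11.1/19.0 = 0.5842
For M/M/1: W = 1/(μ-λ)
W = 1/(19.0-11.1) = 1/7.90
W = 0.1266 seconds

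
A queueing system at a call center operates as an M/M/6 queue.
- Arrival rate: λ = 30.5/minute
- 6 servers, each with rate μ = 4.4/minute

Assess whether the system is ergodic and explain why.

Stability requires ρ = λ/(cμ) < 1
ρ = 30.5/(6 × 4.4) = 30.5/26.40 = 1.1553
Since 1.1553 ≥ 1, the system is UNSTABLE.
Need c > λ/μ = 30.5/4.4 = 6.93.
Minimum servers needed: c = 7.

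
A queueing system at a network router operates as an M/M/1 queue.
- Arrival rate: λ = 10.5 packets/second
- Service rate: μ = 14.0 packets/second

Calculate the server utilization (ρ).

Server utilization: ρ = λ/μ
ρ = 10.5/14.0 = 0.7500
The server is busy 75.00% of the time.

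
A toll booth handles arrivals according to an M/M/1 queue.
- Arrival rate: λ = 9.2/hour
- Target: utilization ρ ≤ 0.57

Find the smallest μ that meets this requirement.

ρ = λ/μ, so μ = λ/ρ
μ ≥ 9.2/0.57 = 16.1404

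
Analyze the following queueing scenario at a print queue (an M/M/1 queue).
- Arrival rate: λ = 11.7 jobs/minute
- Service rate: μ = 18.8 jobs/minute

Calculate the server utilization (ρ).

Server utilization: ρ = λ/μ
ρ = 11.7/18.8 = 0.6223
The server is busy 62.23% of the time.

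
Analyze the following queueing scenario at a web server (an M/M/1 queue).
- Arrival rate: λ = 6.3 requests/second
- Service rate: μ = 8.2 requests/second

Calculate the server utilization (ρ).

Server utilization: ρ = λ/μ
ρ = 6.3/8.2 = 0.7683
The server is busy 76.83% of the time.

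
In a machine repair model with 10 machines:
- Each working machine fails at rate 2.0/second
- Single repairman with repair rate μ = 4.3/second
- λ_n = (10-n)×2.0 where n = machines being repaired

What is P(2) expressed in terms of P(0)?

P(2)/P(0) = ∏_{i=0}^{2-1} λ_i/μ_{i+1}
= (10-0)×2.0/4.3 × (10-1)×2.0/4.3
= 19.4700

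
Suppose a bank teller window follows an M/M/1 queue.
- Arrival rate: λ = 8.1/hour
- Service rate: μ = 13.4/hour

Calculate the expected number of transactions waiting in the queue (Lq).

ρ = λ/μ = 8.1/13.4 = 0.6045
For M/M/1: Lq = λ²/(μ(μ-λ))
Lq = 65.61/(13.4 × 5.30)
Lq = 0.9238 transactions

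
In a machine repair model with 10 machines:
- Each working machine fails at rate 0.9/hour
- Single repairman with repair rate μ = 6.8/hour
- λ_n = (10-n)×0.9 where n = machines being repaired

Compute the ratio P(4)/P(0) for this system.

P(4)/P(0) = ∏_{i=0}^{4-1} λ_i/μ_{i+1}
= (10-0)×0.9/6.8 × (10-1)×0.9/6.8 × (10-2)×0.9/6.8 × (10-3)×0.9/6.8
= 1.5466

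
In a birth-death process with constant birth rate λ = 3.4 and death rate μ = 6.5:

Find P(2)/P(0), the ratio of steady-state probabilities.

For constant rates: P(n)/P(0) = (λ/μ)^n
P(2)/P(0) = (3.4/6.5)^2 = 0.5231^2 = 0.2736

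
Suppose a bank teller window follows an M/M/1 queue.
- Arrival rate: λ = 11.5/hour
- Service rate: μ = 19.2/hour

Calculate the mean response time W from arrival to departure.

First, compute utilization: ρ = λ/μ = 11.5/19.2 = 0.5990
For M/M/1: W = 1/(μ-λ)
W = 1/(19.2-11.5) = 1/7.70
W = 0.1299 hours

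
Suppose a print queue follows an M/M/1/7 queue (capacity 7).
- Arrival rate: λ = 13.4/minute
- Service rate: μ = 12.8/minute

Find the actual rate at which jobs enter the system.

ρ = λ/μ = 13.4/12.8 = 1.04688
P₀ = (1-ρ)/(1-ρ^(K+1)) = (1-1.04688)/(1-1.04688^8) = -0.04688/-0.4427 = 0.1059
P_K = P₀×ρ^K = 0.1059 × 1.04688^7 = 0.1059 × 1.3781 = 0.1459
λ_eff = λ(1-P_K) = 13.4 × (1 - 0.14593) = 13.4 × 0.85407 = 11.4445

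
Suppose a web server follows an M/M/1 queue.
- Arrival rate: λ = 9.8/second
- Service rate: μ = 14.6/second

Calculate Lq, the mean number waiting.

ρ = λ/μ = 9.8/14.6 = 0.6712
For M/M/1: Lq = λ²/(μ(μ-λ))
Lq = 96.04/(14.6 × 4.80)
Lq = 1.3704 requests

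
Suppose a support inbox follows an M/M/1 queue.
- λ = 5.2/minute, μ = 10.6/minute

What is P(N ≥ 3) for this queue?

ρ = λ/μ = 5.2/10.6 = 0.4906
P(N ≥ n) = ρⁿ
P(N ≥ 3) = 0.4906^3
P(N ≥ 3) = 0.1181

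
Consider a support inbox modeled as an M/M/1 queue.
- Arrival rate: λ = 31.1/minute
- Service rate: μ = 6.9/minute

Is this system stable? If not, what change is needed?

Stability requires ρ = λ/(cμ) < 1
ρ = 31.1/(1 × 6.9) = 31.1/6.90 = 4.5072
Since 4.5072 ≥ 1, the system is UNSTABLE.
Queue grows without bound. Need μ > λ = 31.1.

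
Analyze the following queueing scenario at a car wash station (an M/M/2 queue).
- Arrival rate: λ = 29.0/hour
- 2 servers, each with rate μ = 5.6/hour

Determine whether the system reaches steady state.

Stability requires ρ = λ/(cμ) < 1
ρ = 29.0/(2 × 5.6) = 29.0/11.20 = 2.5893
Since 2.5893 ≥ 1, the system is UNSTABLE.
Need c > λ/μ = 29.0/5.6 = 5.18.
Minimum servers needed: c = 6.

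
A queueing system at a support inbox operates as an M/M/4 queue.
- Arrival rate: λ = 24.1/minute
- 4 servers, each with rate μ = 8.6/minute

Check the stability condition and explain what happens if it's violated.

Stability requires ρ = λ/(cμ) < 1
ρ = 24.1/(4 × 8.6) = 24.1/34.40 = 0.7006
Since 0.7006 < 1, the system is STABLE.
The servers are busy 70.06% of the time.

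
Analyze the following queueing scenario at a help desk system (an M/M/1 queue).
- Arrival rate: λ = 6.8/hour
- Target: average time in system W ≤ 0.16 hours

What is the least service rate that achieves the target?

For M/M/1: W = 1/(μ-λ)
Need W ≤ 0.16, so 1/(μ-λ) ≤ 0.16
μ - λ ≥ 1/0.16 = 6.2500
μ ≥ 6.8 + 6.2500 = 13.0500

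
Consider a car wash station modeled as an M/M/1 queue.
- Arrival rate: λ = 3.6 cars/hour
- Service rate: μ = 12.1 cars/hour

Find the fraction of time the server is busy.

Server utilization: ρ = λ/μ
ρ = 3.6/12.1 = 0.2975
The server is busy 29.75% of the time.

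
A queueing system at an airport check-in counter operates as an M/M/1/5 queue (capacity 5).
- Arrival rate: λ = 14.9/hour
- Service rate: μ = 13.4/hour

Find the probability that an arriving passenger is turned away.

ρ = λ/μ = 14.9/13.4 = 1.11194
P₀ = (1-ρ)/(1-ρ^(K+1)) = (1-1.11194)/(1-1.11194^6) = -0.11194/-0.89011 = 0.1258
P_K = P₀×ρ^K = 0.1258 × 1.11194^5 = 0.1258 × 1.6998 = 0.2138
Blocking probability = 21.38%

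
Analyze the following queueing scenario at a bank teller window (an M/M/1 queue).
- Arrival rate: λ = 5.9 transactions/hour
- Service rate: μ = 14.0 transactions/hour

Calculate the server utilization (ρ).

Server utilization: ρ = λ/μ
ρ = 5.9/14.0 = 0.4214
The server is busy 42.14% of the time.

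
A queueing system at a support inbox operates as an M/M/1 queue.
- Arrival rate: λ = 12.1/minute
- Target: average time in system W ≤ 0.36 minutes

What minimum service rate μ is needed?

For M/M/1: W = 1/(μ-λ)
Need W ≤ 0.36, so 1/(μ-λ) ≤ 0.36
μ - λ ≥ 1/0.36 = 2.7778
μ ≥ 12.1 + 2.7778 = 14.8778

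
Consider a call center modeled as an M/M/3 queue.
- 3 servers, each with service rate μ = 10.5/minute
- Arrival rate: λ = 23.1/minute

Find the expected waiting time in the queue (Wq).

Traffic intensity: ρ = λ/(cμ) = 23.1/(3×10.5) = 0.7333
Since ρ = 0.7333 < 1, system is stable.
Offered load a = λ/μ = cρ = 23.1/10.5 = 2.2000
P₀ = [ Σₙ₌₀^2 aⁿ/n! + a^3/(3!(1-ρ)) ]⁻¹
Σ = a^0/0! + a^1/1! + a^2/2! = 1.0000 + 2.2000 + 2.4200 = 5.6200
a^3/(3!(1-ρ)) = 10.6480/(6 × 0.266667) = 6.6550
P₀ = 1/(5.6200 + 6.6550) = 0.08147
Lq = P₀·a^3·ρ / (3!(1-ρ)²) = 0.081466 × 10.6480 × 0.73333 / (6 × 0.071111) = 1.4909
Wq = Lq/λ = 1.4909/23.1 = 0.06454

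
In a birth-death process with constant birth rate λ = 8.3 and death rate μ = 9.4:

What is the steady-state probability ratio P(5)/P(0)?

For constant rates: P(n)/P(0) = (λ/μ)^n
P(5)/P(0) = (8.3/9.4)^5 = 0.88298^5 = 0.5367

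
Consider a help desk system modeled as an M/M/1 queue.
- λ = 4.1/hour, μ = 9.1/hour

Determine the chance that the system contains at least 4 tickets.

ρ = λ/μ = 4.1/9.1 = 0.45055
P(N ≥ n) = ρⁿ
P(N ≥ 4) = 0.45055^4
P(N ≥ 4) = 0.04121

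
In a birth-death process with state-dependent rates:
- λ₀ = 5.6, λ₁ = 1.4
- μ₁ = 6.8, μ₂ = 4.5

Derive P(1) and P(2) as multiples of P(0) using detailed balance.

Balance equations:
State 0: λ₀P₀ = μ₁P₁ → P₁ = (λ₀/μ₁)P₀ = (5.6/6.8)P₀ = 0.8235P₀
State 1: P₂ = (λ₀λ₁)/(μ₁μ₂)P₀ = (5.6×1.4)/(6.8×4.5)P₀ = 0.2562P₀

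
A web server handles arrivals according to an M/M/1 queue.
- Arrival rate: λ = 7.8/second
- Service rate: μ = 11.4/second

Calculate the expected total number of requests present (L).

ρ = λ/μ = 7.8/11.4 = 0.6842
For M/M/1: L = λ/(μ-λ)
L = 7.8/(11.4-7.8) = 7.8/3.60
L = 2.1667 requests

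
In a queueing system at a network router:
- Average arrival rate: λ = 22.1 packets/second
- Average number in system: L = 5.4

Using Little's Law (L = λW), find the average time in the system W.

Little's Law: L = λW, so W = L/λ
W = 5.4/22.1 = 0.2443 seconds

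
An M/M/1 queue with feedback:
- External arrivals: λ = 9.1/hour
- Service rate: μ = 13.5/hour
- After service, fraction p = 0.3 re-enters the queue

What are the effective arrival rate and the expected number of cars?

Effective arrival rate: λ_eff = λ/(1-p) = 9.1/(1-0.3) = 9.1/0.70 = 13.0000
ρ = λ_eff/μ = 13.0000/13.5 = 0.962963
L = ρ/(1-ρ) = 0.962963/(1-0.962963) = 26.0000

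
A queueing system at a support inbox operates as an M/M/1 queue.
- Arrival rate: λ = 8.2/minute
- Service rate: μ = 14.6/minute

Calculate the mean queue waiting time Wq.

First, compute utilization: ρ = λ/μ = 8.2/14.6 = 0.5616
For M/M/1: Wq = λ/(μ(μ-λ))
Wq = 8.2/(14.6 × (14.6-8.2))
Wq = 8.2/(14.6 × 6.40)
Wq = 0.08776 minutes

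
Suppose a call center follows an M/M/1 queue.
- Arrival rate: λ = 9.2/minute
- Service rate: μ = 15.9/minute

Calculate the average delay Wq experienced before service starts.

First, compute utilization: ρ = λ/μ = 9.2/15.9 = 0.5786
For M/M/1: Wq = λ/(μ(μ-λ))
Wq = 9.2/(15.9 × (15.9-9.2))
Wq = 9.2/(15.9 × 6.70)
Wq = 0.08636 minutes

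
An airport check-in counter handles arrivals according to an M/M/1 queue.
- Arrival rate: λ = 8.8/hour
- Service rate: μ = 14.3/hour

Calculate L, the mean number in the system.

ρ = λ/μ = 8.8/14.3 = 0.6154
For M/M/1: L = λ/(μ-λ)
L = 8.8/(14.3-8.8) = 8.8/5.50
L = 1.6000 passengers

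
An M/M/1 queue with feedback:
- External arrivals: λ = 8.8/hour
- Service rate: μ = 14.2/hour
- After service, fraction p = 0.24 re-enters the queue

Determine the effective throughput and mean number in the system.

Effective arrival rate: λ_eff = λ/(1-p) = 8.8/(1-0.24) = 8.8/0.76 = 11.5789
ρ = λ_eff/μ = 11.5789/14.2 = 0.81542
L = ρ/(1-ρ) = 0.81542/(1-0.81542) = 4.4177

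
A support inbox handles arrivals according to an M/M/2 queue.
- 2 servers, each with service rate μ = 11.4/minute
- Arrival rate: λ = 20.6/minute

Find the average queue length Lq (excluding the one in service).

Traffic intensity: ρ = λ/(cμ) = 20.6/(2×11.4) = 0.9035
Since ρ = 0.9035 < 1, system is stable.
Offered load a = λ/μ = cρ = 20.6/11.4 = 1.8070
P₀ = [ Σₙ₌₀^1 aⁿ/n! + a^2/(2!(1-ρ)) ]⁻¹
Σ = a^0/0! + a^1/1! = 1.0000 + 1.8070 = 2.8070
a^2/(2!(1-ρ)) = 3.265312/(2 × 0.09649123) = 16.9203
P₀ = 1/(2.8070 + 16.9203) = 0.05069
Lq = P₀·a^2·ρ / (2!(1-ρ)²) = 0.0506912 × 3.26531 × 0.903509 / (2 × 0.00931056) = 8.0313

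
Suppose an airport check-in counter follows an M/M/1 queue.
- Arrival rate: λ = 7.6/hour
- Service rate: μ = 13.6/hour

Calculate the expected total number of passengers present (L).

ρ = λ/μ = 7.6/13.6 = 0.5588
For M/M/1: L = λ/(μ-λ)
L = 7.6/(13.6-7.6) = 7.6/6.00
L = 1.2667 passengers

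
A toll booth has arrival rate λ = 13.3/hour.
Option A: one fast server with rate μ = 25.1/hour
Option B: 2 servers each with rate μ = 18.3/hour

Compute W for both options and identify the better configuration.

Option A: single server μ = 25.1 (M/M/1)
  ρ_A = 13.3/25.1 = 0.5299
  W_A = 1/(μ-λ) = 1/(25.1-13.3) = 1/11.80 = 0.08475

Option B: 2 servers μ = 18.3 (M/M/2)
  ρ_B = λ/(cμ) = 13.3/(2×18.3) = 0.3634
  Offered load a = λ/μ = cρ = 13.3/18.3 = 0.7268
  P₀ = [ Σₙ₌₀^1 aⁿ/n! + a^2/(2!(1-ρ)) ]⁻¹
  Σ = a^0/0! + a^1/1! = 1.0000 + 0.7268 = 1.7268
  a^2/(2!(1-ρ)) = 0.5282/(2 × 0.6366) = 0.4149
  P₀ = 1/(1.7268 + 0.4149) = 0.4669
  Lq = P₀·a^2·ρ / (2!(1-ρ)²) = 0.4669 × 0.5282 × 0.3634 / (2 × 0.4053) = 0.1106
  Wq_B = Lq/λ = 0.1105726/13.3 = 0.0083137
  W_B = Wq_B + 1/μ = 0.0083137 + 0.054645 = 0.06296

Since W_B = 0.06296 < W_A = 0.08475, Option B (multiple servers) has the shorter time in system.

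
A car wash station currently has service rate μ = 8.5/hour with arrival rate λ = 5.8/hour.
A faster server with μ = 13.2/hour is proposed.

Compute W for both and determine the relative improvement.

System 1: ρ₁ = 5.8/8.5 = 0.6824, W₁ = 1/(8.5-5.8) = 0.37037
System 2: ρ₂ = 5.8/13.2 = 0.4394, W₂ = 1/(13.2-5.8) = 0.13514
Improvement: (W₁-W₂)/W₁ = (0.37037-0.13514)/0.37037 = 63.51%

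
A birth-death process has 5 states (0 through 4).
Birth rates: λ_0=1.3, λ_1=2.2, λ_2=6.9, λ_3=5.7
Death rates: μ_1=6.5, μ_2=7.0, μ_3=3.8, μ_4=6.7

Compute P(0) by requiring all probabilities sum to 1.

Ratios P(n)/P(0) = (λ₀···λₙ₋₁)/(μ₁···μₙ):
P(1)/P(0) = (1.3)/(6.5) = 0.2000
P(2)/P(0) = (1.3×2.2)/(6.5×7.0) = 0.06286
P(3)/P(0) = (1.3×2.2×6.9)/(6.5×7.0×3.8) = 0.1141
P(4)/P(0) = (1.3×2.2×6.9×5.7)/(6.5×7.0×3.8×6.7) = 0.09710

Normalization: ∑ P(n) = 1
P(0) × (1.0000 + 0.2000 + 0.06286 + 0.1141 + 0.09710) = 1
P(0) × 1.4741 = 1
P(0) = 1/1.4741 = 0.6784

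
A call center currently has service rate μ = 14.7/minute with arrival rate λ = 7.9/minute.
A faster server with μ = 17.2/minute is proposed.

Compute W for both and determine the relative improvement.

System 1: ρ₁ = 7.9/14.7 = 0.5374, W₁ = 1/(14.7-7.9) = 0.14706
System 2: ρ₂ = 7.9/17.2 = 0.4593, W₂ = 1/(17.2-7.9) = 0.10753
Improvement: (W₁-W₂)/W₁ = (0.14706-0.10753)/0.14706 = 26.88%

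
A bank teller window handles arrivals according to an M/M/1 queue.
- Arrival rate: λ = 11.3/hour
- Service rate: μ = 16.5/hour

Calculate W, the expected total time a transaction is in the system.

First, compute utilization: ρ = λ/μ = 11.3/16.5 = 0.6848
For M/M/1: W = 1/(μ-λ)
W = 1/(16.5-11.3) = 1/5.20
W = 0.1923 hours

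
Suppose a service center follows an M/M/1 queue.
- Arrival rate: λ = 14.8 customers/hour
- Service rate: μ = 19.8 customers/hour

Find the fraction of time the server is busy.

Server utilization: ρ = λ/μ
ρ = 14.8/19.8 = 0.7475
The server is busy 74.75% of the time.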